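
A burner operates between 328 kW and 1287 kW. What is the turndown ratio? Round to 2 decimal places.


TDR = Q_max / Q_min
TDR = 1287 / 328 = 3.92


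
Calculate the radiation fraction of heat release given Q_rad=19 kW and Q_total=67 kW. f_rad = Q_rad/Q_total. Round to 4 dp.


f_rad = Q_rad / Q_total
f_rad = 19 / 67 = 0.2836


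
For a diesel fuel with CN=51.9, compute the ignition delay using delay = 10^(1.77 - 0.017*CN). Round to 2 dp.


delay = 10^(1.77 - 0.017*CN)
Exponent = 1.77 - 0.017*51.9 = 0.8877
delay = 10^0.8877 = 7.72 ms


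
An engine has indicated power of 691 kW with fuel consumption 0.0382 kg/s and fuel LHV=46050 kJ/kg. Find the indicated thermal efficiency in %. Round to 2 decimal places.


eta_ith = (IP / (mf * LHV)) * 100
Denominator = 0.0382 * 46050 = 1759.1100 kW
eta_ith = (691 / 1759.1100) * 100 = 39.28%


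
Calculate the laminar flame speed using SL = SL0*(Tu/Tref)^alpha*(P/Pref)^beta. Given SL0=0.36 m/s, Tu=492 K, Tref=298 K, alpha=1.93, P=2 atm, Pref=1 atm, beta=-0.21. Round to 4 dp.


SL = SL0 * (Tu/Tref)^alpha * (P/Pref)^beta
T ratio = 492/298 = 1.65100671
(T ratio)^alpha = 1.65100671^1.93 = 2.631814
(P/Pref)^beta = 2^(-0.21) = 0.864537
SL = 0.36 * 2.631814 * 0.864537 = 0.8191 m/s


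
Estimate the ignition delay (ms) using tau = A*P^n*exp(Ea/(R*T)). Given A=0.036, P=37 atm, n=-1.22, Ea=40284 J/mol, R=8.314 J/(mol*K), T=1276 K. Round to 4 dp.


tau = A * P^n * exp(Ea/(R*T))
P^n = 37^(-1.22) = 0.01221220
Ea/(R*T) = 40284/(8.314*1276) = 3.797274
exp(Ea/(R*T)) = 44.579478
tau = 0.036 * 0.01221220 * 44.579478 = 0.0196 ms


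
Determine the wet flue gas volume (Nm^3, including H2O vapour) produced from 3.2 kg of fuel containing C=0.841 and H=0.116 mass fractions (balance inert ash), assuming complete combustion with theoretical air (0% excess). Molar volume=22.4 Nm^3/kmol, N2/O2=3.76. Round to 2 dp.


Per kg fuel: CO2 = (C/12 kmol)*22.4 = (0.841/12)*22.4 = 1.56987 Nm^3
Per kg fuel: H2O = (H/2 kmol)*22.4 = (0.116/2)*22.4 = 1.29920 Nm^3
O2 needed per kg fuel = C/12 + H/4 = 0.841/12 + 0.116/4 = 0.09908333 kmol
Per kg fuel: N2 = O2*3.76*22.4 = 0.09908333*3.76*22.4 = 8.34519 Nm^3
Total per kg = 1.56987 + 1.29920 + 8.34519 = 11.21426 Nm^3
Total = 11.21426 * 3.2 = 35.89 Nm^3


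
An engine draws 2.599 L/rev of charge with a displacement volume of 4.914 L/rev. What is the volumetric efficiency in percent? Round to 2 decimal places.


eta_v = (V_actual / V_disp) * 100
Ratio = 2.599 / 4.914 = 0.5289
eta_v = 0.5289 * 100 = 52.89%


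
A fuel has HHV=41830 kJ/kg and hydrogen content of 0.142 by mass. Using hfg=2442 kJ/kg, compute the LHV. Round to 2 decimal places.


LHV = HHV - hfg * 9 * H
Water correction = 2442 * 9 * 0.142 = 3120.876 kJ/kg
LHV = 41830 - 3120.876 = 38709.12 kJ/kg


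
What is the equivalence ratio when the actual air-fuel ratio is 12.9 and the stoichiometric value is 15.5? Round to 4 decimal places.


phi = AFR_stoich / AFR_actual
phi = 15.5 / 12.9 = 1.2016


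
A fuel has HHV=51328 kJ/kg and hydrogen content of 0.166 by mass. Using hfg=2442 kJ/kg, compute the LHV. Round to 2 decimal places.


LHV = HHV - hfg * 9 * H
Water correction = 2442 * 9 * 0.166 = 3648.348 kJ/kg
LHV = 51328 - 3648.348 = 47679.65 kJ/kg


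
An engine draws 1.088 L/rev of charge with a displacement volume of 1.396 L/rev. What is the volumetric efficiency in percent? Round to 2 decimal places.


eta_v = (V_actual / V_disp) * 100
Ratio = 1.088 / 1.396 = 0.7794
eta_v = 0.7794 * 100 = 77.94%


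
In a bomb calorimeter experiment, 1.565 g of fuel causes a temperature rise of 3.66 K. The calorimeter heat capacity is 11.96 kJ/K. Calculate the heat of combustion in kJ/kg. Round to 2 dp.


Hc = C_cal * delta_T / m_fuel
Q_released = 11.96 * 3.66 = 43.7736 kJ
m_fuel = 1.565 g = 1.565/1000 kg = 0.001565 kg
Hc = 43.7736 / 0.001565 = 27970.35 kJ/kg


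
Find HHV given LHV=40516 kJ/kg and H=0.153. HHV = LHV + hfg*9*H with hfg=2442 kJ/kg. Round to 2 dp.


HHV = LHV + hfg * 9 * H
Water addition = 2442 * 9 * 0.153 = 3362.634 kJ/kg
HHV = 40516 + 3362.634 = 43878.63 kJ/kg


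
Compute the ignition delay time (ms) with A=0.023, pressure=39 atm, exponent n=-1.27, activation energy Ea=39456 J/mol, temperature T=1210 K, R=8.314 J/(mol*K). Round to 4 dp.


tau = A * P^n * exp(Ea/(R*T))
P^n = 39^(-1.27) = 0.00953560
Ea/(R*T) = 39456/(8.314*1210) = 3.922091
exp(Ea/(R*T)) = 50.505942
tau = 0.023 * 0.00953560 * 50.505942 = 0.0111 ms


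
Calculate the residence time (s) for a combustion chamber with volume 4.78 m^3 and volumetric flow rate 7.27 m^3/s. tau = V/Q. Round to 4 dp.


tau = V / Q_flow
tau = 4.78 / 7.27 = 0.6575 s


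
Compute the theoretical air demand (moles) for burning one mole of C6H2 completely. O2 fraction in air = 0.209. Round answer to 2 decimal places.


Balanced combustion: C6H2 + 6.5 O2 -> 6 CO2 + 1 H2O
O2 needed = C + H/4 = 6 + 2/4 = 6.50 moles
Air moles = O2 / 0.209 = 6.50 / 0.209 = 31.10 moles air


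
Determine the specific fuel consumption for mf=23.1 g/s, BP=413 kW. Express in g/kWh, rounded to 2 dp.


SFC = (mf / BP) * 3600
Rate = 23.1 / 413 = 0.055932 g/(s*kW)
SFC = 0.055932 * 3600 = 201.36 g/kWh


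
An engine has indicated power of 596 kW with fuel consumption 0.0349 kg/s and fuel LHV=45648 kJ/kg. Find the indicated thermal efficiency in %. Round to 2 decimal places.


eta_ith = (IP / (mf * LHV)) * 100
Denominator = 0.0349 * 45648 = 1593.1152 kW
eta_ith = (596 / 1593.1152) * 100 = 37.41%


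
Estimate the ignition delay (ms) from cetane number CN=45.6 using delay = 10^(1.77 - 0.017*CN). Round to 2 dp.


delay = 10^(1.77 - 0.017*CN)
Exponent = 1.77 - 0.017*45.6 = 0.9948
delay = 10^0.9948 = 9.88 ms


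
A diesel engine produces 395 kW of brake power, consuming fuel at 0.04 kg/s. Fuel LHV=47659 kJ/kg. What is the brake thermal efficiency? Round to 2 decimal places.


eta_BTE = (BP / (mf * LHV)) * 100
Denominator = 0.04 * 47659 = 1906.3600 kW
eta_BTE = (395 / 1906.3600) * 100 = 20.72%


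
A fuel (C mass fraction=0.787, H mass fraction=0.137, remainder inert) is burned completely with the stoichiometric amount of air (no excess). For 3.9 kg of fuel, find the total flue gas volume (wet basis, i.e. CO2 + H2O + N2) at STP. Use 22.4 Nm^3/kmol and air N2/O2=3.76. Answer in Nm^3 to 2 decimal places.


Per kg fuel: CO2 = (C/12 kmol)*22.4 = (0.787/12)*22.4 = 1.46907 Nm^3
Per kg fuel: H2O = (H/2 kmol)*22.4 = (0.137/2)*22.4 = 1.53440 Nm^3
O2 needed per kg fuel = C/12 + H/4 = 0.787/12 + 0.137/4 = 0.09983333 kmol
Per kg fuel: N2 = O2*3.76*22.4 = 0.09983333*3.76*22.4 = 8.40836 Nm^3
Total per kg = 1.46907 + 1.53440 + 8.40836 = 11.41183 Nm^3
Total = 11.41183 * 3.9 = 44.51 Nm^3


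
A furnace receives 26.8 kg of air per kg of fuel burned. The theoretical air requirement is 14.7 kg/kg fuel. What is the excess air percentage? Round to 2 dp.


Excess air = actual - stoichiometric = 26.8 - 14.7 = 12.10 kg/kg fuel
Excess air % = (excess / stoich) * 100 = (12.10 / 14.7) * 100 = 82.31%


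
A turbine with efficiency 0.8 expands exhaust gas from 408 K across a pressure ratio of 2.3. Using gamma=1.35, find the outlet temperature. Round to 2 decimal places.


T_out = T_in * (1 - eta * (1 - PR^(-(gamma-1)/gamma)))
Exponent = -(1.35-1)/1.35 = -0.25925926
PR^exp = 2.3^(-0.25925926) = 0.80578413
Factor = 1 - 0.8*(1 - 0.80578413) = 0.84462730
T_out = 408 * 0.84462730 = 344.61 K


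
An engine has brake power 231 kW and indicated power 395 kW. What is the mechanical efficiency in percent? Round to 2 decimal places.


eta_mech = (BP / IP) * 100
Ratio = 231 / 395 = 0.5848
eta_mech = 0.5848 * 100 = 58.48%


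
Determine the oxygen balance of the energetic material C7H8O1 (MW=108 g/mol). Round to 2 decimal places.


OB = -1600 * (2C + H/2 - O) / MW
Inner = 2*7 + 8/2 - 1 = 17.00
OB = -1600 * 17.00 / 108 = -251.85%


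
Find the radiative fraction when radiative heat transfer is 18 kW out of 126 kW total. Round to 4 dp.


f_rad = Q_rad / Q_total
f_rad = 18 / 126 = 0.1429


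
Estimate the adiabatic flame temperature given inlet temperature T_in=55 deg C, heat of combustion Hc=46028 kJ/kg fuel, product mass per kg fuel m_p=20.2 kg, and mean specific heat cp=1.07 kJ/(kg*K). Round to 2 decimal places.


T_ad = T_in + Hc / (m_p * cp)
Denominator = 20.2 * 1.07 = 21.6140
Temperature rise = 46028 / 21.6140 = 2129.55 K
T_ad = 55 + 2129.55 = 2184.55 deg C


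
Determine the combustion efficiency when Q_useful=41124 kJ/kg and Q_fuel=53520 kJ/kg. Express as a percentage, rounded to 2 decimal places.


Efficiency = (Q_useful / Q_fuel) * 100
Efficiency = (41124 / 53520) * 100
Efficiency = 0.7684 * 100 = 76.84%


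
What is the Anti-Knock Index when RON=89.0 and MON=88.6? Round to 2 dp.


AKI = (RON + MON) / 2
AKI = (89.0 + 88.6) / 2
AKI = 177.6 / 2 = 88.80


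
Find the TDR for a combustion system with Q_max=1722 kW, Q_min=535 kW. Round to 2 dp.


TDR = Q_max / Q_min
TDR = 1722 / 535 = 3.22


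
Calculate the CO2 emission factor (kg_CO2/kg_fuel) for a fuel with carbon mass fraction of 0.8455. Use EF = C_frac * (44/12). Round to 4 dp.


EF = C_frac * (M_CO2 / M_C)
EF = 0.8455 * (44/12)
EF = 0.8455 * 3.666667 = 3.1002 kg_CO2/kg_fuel


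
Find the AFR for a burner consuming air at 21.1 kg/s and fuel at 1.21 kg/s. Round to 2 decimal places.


AFR = m_air / m_fuel
AFR = 21.1 / 1.21 = 17.44


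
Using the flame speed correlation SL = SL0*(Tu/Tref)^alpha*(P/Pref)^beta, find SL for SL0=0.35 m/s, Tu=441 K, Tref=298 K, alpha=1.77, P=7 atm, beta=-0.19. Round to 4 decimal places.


SL = SL0 * (Tu/Tref)^alpha * (P/Pref)^beta
T ratio = 441/298 = 1.47986577
(T ratio)^alpha = 1.47986577^1.77 = 2.001214
(P/Pref)^beta = 7^(-0.19) = 0.690926
SL = 0.35 * 2.001214 * 0.690926 = 0.4839 m/s


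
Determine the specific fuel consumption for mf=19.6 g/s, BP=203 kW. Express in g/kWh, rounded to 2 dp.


SFC = (mf / BP) * 3600
Rate = 19.6 / 203 = 0.096552 g/(s*kW)
SFC = 0.096552 * 3600 = 347.59 g/kWh


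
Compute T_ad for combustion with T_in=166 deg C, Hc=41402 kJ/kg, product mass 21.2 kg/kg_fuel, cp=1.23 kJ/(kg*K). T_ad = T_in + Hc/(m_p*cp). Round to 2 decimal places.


T_ad = T_in + Hc / (m_p * cp)
Denominator = 21.2 * 1.23 = 26.0760
Temperature rise = 41402 / 26.0760 = 1587.74 K
T_ad = 166 + 1587.74 = 1753.74 deg C


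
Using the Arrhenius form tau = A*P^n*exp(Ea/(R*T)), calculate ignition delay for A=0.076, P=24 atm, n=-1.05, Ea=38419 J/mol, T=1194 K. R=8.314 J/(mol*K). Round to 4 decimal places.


tau = A * P^n * exp(Ea/(R*T))
P^n = 24^(-1.05) = 0.03554497
Ea/(R*T) = 38419/(8.314*1194) = 3.870185
exp(Ea/(R*T)) = 47.951249
tau = 0.076 * 0.03554497 * 47.951249 = 0.1295 ms


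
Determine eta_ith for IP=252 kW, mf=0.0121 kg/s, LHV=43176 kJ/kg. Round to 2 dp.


eta_ith = (IP / (mf * LHV)) * 100
Denominator = 0.0121 * 43176 = 522.4296 kW
eta_ith = (252 / 522.4296) * 100 = 48.24%


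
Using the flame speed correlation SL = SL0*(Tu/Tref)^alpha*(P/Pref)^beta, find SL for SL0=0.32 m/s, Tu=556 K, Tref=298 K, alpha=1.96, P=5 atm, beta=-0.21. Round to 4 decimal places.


SL = SL0 * (Tu/Tref)^alpha * (P/Pref)^beta
T ratio = 556/298 = 1.86577181
(T ratio)^alpha = 1.86577181^1.96 = 3.395336
(P/Pref)^beta = 5^(-0.21) = 0.713208
SL = 0.32 * 3.395336 * 0.713208 = 0.7749 m/s


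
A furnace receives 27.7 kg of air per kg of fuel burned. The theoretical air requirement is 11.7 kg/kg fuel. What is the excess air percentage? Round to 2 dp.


Excess air = actual - stoichiometric = 27.7 - 11.7 = 16.00 kg/kg fuel
Excess air % = (excess / stoich) * 100 = (16.00 / 11.7) * 100 = 136.75%


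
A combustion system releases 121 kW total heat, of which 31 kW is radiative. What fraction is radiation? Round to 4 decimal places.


f_rad = Q_rad / Q_total
f_rad = 31 / 121 = 0.2562


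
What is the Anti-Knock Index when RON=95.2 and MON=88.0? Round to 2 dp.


AKI = (RON + MON) / 2
AKI = (95.2 + 88.0) / 2
AKI = 183.2 / 2 = 91.60


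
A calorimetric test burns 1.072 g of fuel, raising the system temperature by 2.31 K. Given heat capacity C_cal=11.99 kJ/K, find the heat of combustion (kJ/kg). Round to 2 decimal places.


Hc = C_cal * delta_T / m_fuel
Q_released = 11.99 * 2.31 = 27.6969 kJ
m_fuel = 1.072 g = 1.072/1000 kg = 0.001072 kg
Hc = 27.6969 / 0.001072 = 25836.66 kJ/kg


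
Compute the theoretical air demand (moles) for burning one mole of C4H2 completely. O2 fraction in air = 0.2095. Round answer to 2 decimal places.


Balanced combustion: C4H2 + 4.5 O2 -> 4 CO2 + 1 H2O
O2 needed = C + H/4 = 4 + 2/4 = 4.50 moles
Air moles = O2 / 0.2095 = 4.50 / 0.2095 = 21.48 moles air


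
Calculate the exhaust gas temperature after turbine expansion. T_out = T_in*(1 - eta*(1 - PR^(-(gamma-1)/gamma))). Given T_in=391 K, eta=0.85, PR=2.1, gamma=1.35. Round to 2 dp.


T_out = T_in * (1 - eta * (1 - PR^(-(gamma-1)/gamma)))
Exponent = -(1.35-1)/1.35 = -0.25925926
PR^exp = 2.1^(-0.25925926) = 0.82501466
Factor = 1 - 0.85*(1 - 0.82501466) = 0.85126246
T_out = 391 * 0.85126246 = 332.84 K


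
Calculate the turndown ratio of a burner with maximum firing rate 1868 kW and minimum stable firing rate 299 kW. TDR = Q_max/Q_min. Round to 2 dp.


TDR = Q_max / Q_min
TDR = 1868 / 299 = 6.25


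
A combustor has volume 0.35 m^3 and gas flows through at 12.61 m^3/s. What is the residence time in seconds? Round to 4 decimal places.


tau = V / Q_flow
tau = 0.35 / 12.61 = 0.0278 s


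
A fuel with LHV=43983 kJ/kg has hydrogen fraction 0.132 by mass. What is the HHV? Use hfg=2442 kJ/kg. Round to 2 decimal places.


HHV = LHV + hfg * 9 * H
Water addition = 2442 * 9 * 0.132 = 2901.096 kJ/kg
HHV = 43983 + 2901.096 = 46884.10 kJ/kg


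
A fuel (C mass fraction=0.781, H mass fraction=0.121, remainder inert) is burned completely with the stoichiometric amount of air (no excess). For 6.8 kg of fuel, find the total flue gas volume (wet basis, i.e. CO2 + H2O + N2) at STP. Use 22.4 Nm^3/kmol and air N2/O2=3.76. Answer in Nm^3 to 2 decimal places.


Per kg fuel: CO2 = (C/12 kmol)*22.4 = (0.781/12)*22.4 = 1.45787 Nm^3
Per kg fuel: H2O = (H/2 kmol)*22.4 = (0.121/2)*22.4 = 1.35520 Nm^3
O2 needed per kg fuel = C/12 + H/4 = 0.781/12 + 0.121/4 = 0.09533333 kmol
Per kg fuel: N2 = O2*3.76*22.4 = 0.09533333*3.76*22.4 = 8.02935 Nm^3
Total per kg = 1.45787 + 1.35520 + 8.02935 = 10.84242 Nm^3
Total = 10.84242 * 6.8 = 73.73 Nm^3


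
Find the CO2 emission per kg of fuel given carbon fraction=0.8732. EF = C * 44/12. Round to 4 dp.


EF = C_frac * (M_CO2 / M_C)
EF = 0.8732 * (44/12)
EF = 0.8732 * 3.666667 = 3.2017 kg_CO2/kg_fuel


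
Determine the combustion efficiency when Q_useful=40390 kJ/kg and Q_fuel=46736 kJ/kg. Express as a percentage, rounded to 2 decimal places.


Efficiency = (Q_useful / Q_fuel) * 100
Efficiency = (40390 / 46736) * 100
Efficiency = 0.8642 * 100 = 86.42%


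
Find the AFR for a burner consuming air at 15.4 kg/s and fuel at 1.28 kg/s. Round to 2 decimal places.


AFR = m_air / m_fuel
AFR = 15.4 / 1.28 = 12.03


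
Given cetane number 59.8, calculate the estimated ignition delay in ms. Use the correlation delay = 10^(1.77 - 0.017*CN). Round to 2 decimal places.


delay = 10^(1.77 - 0.017*CN)
Exponent = 1.77 - 0.017*59.8 = 0.7534
delay = 10^0.7534 = 5.67 ms


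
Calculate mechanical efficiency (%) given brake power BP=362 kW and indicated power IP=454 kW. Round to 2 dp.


eta_mech = (BP / IP) * 100
Ratio = 362 / 454 = 0.7974
eta_mech = 0.7974 * 100 = 79.74%


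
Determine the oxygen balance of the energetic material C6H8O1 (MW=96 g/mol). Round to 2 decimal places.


OB = -1600 * (2C + H/2 - O) / MW
Inner = 2*6 + 8/2 - 1 = 15.00
OB = -1600 * 15.00 / 96 = -250.00%


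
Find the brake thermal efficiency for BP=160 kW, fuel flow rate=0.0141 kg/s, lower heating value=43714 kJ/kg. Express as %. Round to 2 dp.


eta_BTE = (BP / (mf * LHV)) * 100
Denominator = 0.0141 * 43714 = 616.3674 kW
eta_BTE = (160 / 616.3674) * 100 = 25.96%


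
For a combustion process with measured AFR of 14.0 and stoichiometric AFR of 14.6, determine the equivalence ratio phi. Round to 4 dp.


phi = AFR_stoich / AFR_actual
phi = 14.6 / 14.0 = 1.0429


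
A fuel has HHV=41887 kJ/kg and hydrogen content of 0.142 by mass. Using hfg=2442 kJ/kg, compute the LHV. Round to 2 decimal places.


LHV = HHV - hfg * 9 * H
Water correction = 2442 * 9 * 0.142 = 3120.876 kJ/kg
LHV = 41887 - 3120.876 = 38766.12 kJ/kg


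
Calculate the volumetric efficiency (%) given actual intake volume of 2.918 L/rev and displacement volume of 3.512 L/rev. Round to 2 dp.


eta_v = (V_actual / V_disp) * 100
Ratio = 2.918 / 3.512 = 0.8309
eta_v = 0.8309 * 100 = 83.09%


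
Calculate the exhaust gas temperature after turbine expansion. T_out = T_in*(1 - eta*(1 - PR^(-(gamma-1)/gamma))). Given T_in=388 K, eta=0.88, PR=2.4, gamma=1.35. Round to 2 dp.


T_out = T_in * (1 - eta * (1 - PR^(-(gamma-1)/gamma)))
Exponent = -(1.35-1)/1.35 = -0.25925926
PR^exp = 2.4^(-0.25925926) = 0.79694200
Factor = 1 - 0.88*(1 - 0.79694200) = 0.82130896
T_out = 388 * 0.82130896 = 318.67 K


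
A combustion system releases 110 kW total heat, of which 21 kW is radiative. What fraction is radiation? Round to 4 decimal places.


f_rad = Q_rad / Q_total
f_rad = 21 / 110 = 0.1909


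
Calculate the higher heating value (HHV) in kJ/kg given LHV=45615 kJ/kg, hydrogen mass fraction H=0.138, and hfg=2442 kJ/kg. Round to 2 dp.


HHV = LHV + hfg * 9 * H
Water addition = 2442 * 9 * 0.138 = 3032.964 kJ/kg
HHV = 45615 + 3032.964 = 48647.96 kJ/kg


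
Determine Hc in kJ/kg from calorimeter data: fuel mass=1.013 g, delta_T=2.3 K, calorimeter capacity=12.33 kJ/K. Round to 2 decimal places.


Hc = C_cal * delta_T / m_fuel
Q_released = 12.33 * 2.3 = 28.3590 kJ
m_fuel = 1.013 g = 1.013/1000 kg = 0.001013 kg
Hc = 28.3590 / 0.001013 = 27995.06 kJ/kg


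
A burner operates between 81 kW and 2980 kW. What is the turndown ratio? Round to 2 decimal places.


TDR = Q_max / Q_min
TDR = 2980 / 81 = 36.79


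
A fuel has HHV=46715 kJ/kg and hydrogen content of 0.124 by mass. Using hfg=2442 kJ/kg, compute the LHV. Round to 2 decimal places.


LHV = HHV - hfg * 9 * H
Water correction = 2442 * 9 * 0.124 = 2725.272 kJ/kg
LHV = 46715 - 2725.272 = 43989.73 kJ/kg


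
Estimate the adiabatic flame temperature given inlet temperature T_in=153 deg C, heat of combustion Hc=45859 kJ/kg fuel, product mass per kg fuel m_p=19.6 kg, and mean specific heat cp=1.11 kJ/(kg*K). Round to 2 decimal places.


T_ad = T_in + Hc / (m_p * cp)
Denominator = 19.6 * 1.11 = 21.7560
Temperature rise = 45859 / 21.7560 = 2107.88 K
T_ad = 153 + 2107.88 = 2260.88 deg C


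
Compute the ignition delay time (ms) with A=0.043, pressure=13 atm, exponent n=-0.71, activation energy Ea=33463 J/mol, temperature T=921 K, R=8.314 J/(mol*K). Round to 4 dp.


tau = A * P^n * exp(Ea/(R*T))
P^n = 13^(-0.71) = 0.16184535
Ea/(R*T) = 33463/(8.314*921) = 4.370139
exp(Ea/(R*T)) = 79.054598
tau = 0.043 * 0.16184535 * 79.054598 = 0.5502 ms


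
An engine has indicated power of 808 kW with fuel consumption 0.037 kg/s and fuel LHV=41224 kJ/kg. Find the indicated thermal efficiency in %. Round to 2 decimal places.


eta_ith = (IP / (mf * LHV)) * 100
Denominator = 0.037 * 41224 = 1525.2880 kW
eta_ith = (808 / 1525.2880) * 100 = 52.97%


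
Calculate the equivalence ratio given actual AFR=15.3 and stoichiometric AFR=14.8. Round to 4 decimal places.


phi = AFR_stoich / AFR_actual
phi = 14.8 / 15.3 = 0.9673


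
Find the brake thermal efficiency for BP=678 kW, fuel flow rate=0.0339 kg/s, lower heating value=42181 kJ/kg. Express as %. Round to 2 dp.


eta_BTE = (BP / (mf * LHV)) * 100
Denominator = 0.0339 * 42181 = 1429.9359 kW
eta_BTE = (678 / 1429.9359) * 100 = 47.41%


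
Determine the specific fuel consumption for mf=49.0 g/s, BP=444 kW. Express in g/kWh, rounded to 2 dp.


SFC = (mf / BP) * 3600
Rate = 49.0 / 444 = 0.110360 g/(s*kW)
SFC = 0.110360 * 3600 = 397.30 g/kWh


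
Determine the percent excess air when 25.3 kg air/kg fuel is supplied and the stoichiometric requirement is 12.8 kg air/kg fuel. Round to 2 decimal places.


Excess air = actual - stoichiometric = 25.3 - 12.8 = 12.50 kg/kg fuel
Excess air % = (excess / stoich) * 100 = (12.50 / 12.8) * 100 = 97.66%


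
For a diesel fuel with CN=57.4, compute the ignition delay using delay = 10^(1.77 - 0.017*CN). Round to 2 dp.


delay = 10^(1.77 - 0.017*CN)
Exponent = 1.77 - 0.017*57.4 = 0.7942
delay = 10^0.7942 = 6.23 ms


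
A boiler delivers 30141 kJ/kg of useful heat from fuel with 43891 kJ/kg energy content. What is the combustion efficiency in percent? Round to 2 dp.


Efficiency = (Q_useful / Q_fuel) * 100
Efficiency = (30141 / 43891) * 100
Efficiency = 0.6867 * 100 = 68.67%


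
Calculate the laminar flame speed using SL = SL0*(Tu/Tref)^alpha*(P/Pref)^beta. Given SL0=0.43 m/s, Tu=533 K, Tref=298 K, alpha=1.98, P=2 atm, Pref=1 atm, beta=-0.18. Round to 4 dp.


SL = SL0 * (Tu/Tref)^alpha * (P/Pref)^beta
T ratio = 533/298 = 1.78859060
(T ratio)^alpha = 1.78859060^1.98 = 3.162071
(P/Pref)^beta = 2^(-0.18) = 0.882703
SL = 0.43 * 3.162071 * 0.882703 = 1.2002 m/s


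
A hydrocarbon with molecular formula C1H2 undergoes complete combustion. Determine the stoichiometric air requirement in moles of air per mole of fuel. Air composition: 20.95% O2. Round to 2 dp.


Balanced combustion: C1H2 + 1.5 O2 -> 1 CO2 + 1 H2O
O2 needed = C + H/4 = 1 + 2/4 = 1.50 moles
Air moles = O2 / 0.2095 = 1.50 / 0.2095 = 7.16 moles air


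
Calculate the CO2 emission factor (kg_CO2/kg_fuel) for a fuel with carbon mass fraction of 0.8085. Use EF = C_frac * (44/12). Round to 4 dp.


EF = C_frac * (M_CO2 / M_C)
EF = 0.8085 * (44/12)
EF = 0.8085 * 3.666667 = 2.9645 kg_CO2/kg_fuel


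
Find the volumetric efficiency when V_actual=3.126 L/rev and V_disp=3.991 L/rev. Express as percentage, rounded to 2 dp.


eta_v = (V_actual / V_disp) * 100
Ratio = 3.126 / 3.991 = 0.7833
eta_v = 0.7833 * 100 = 78.33%


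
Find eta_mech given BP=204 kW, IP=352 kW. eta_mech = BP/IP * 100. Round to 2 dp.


eta_mech = (BP / IP) * 100
Ratio = 204 / 352 = 0.5795
eta_mech = 0.5795 * 100 = 57.95%


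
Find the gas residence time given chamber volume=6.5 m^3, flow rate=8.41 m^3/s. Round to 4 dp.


tau = V / Q_flow
tau = 6.5 / 8.41 = 0.7729 s


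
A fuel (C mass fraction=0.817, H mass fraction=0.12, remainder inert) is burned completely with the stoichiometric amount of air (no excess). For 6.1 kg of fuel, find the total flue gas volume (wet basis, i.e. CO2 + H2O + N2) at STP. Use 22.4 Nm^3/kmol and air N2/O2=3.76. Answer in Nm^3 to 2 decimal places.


Per kg fuel: CO2 = (C/12 kmol)*22.4 = (0.817/12)*22.4 = 1.52507 Nm^3
Per kg fuel: H2O = (H/2 kmol)*22.4 = (0.12/2)*22.4 = 1.34400 Nm^3
O2 needed per kg fuel = C/12 + H/4 = 0.817/12 + 0.12/4 = 0.09808333 kmol
Per kg fuel: N2 = O2*3.76*22.4 = 0.09808333*3.76*22.4 = 8.26097 Nm^3
Total per kg = 1.52507 + 1.34400 + 8.26097 = 11.13004 Nm^3
Total = 11.13004 * 6.1 = 67.89 Nm^3


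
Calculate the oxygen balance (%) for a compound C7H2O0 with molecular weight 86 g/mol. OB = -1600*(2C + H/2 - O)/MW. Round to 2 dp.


OB = -1600 * (2C + H/2 - O) / MW
Inner = 2*7 + 2/2 - 0 = 15.00
OB = -1600 * 15.00 / 86 = -279.07%


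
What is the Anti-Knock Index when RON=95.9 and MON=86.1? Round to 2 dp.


AKI = (RON + MON) / 2
AKI = (95.9 + 86.1) / 2
AKI = 182.0 / 2 = 91.00


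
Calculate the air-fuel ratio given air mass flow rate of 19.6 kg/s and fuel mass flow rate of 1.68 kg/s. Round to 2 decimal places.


AFR = m_air / m_fuel
AFR = 19.6 / 1.68 = 11.67


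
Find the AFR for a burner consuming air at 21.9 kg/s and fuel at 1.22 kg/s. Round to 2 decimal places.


AFR = m_air / m_fuel
AFR = 21.9 / 1.22 = 17.95


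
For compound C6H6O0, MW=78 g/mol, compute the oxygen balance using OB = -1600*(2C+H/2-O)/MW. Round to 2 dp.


OB = -1600 * (2C + H/2 - O) / MW
Inner = 2*6 + 6/2 - 0 = 15.00
OB = -1600 * 15.00 / 78 = -307.69%


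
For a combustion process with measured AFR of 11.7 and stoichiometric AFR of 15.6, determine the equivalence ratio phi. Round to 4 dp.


phi = AFR_stoich / AFR_actual
phi = 15.6 / 11.7 = 1.3333


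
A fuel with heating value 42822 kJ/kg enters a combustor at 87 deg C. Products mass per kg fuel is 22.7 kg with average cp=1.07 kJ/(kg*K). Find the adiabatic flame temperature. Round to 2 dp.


T_ad = T_in + Hc / (m_p * cp)
Denominator = 22.7 * 1.07 = 24.2890
Temperature rise = 42822 / 24.2890 = 1763.02 K
T_ad = 87 + 1763.02 = 1850.02 deg C


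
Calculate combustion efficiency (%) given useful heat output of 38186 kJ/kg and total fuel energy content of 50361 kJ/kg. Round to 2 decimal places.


Efficiency = (Q_useful / Q_fuel) * 100
Efficiency = (38186 / 50361) * 100
Efficiency = 0.7582 * 100 = 75.82%


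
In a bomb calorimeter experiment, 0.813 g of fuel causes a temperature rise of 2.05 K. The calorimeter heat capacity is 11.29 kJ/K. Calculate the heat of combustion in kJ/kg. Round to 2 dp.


Hc = C_cal * delta_T / m_fuel
Q_released = 11.29 * 2.05 = 23.1445 kJ
m_fuel = 0.813 g = 0.813/1000 kg = 0.000813 kg
Hc = 23.1445 / 0.000813 = 28468.02 kJ/kg


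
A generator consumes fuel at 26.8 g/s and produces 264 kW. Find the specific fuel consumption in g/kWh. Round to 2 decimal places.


SFC = (mf / BP) * 3600
Rate = 26.8 / 264 = 0.101515 g/(s*kW)
SFC = 0.101515 * 3600 = 365.45 g/kWh


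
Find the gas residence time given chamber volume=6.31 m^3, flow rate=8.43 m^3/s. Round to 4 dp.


tau = V / Q_flow
tau = 6.31 / 8.43 = 0.7485 s


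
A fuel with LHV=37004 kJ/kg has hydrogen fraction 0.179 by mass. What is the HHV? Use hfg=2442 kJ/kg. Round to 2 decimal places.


HHV = LHV + hfg * 9 * H
Water addition = 2442 * 9 * 0.179 = 3934.062 kJ/kg
HHV = 37004 + 3934.062 = 40938.06 kJ/kg


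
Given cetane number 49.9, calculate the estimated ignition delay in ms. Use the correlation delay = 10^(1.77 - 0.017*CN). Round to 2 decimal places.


delay = 10^(1.77 - 0.017*CN)
Exponent = 1.77 - 0.017*49.9 = 0.9217
delay = 10^0.9217 = 8.35 ms


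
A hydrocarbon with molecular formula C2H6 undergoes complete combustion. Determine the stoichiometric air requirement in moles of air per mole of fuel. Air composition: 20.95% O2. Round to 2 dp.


Balanced combustion: C2H6 + 3.5 O2 -> 2 CO2 + 3 H2O
O2 needed = C + H/4 = 2 + 6/4 = 3.50 moles
Air moles = O2 / 0.2095 = 3.50 / 0.2095 = 16.71 moles air


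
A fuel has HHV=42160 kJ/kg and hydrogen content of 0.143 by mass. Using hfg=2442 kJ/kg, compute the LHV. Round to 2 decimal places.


LHV = HHV - hfg * 9 * H
Water correction = 2442 * 9 * 0.143 = 3142.854 kJ/kg
LHV = 42160 - 3142.854 = 39017.15 kJ/kg


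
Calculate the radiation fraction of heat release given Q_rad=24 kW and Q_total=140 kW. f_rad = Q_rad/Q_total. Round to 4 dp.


f_rad = Q_rad / Q_total
f_rad = 24 / 140 = 0.1714


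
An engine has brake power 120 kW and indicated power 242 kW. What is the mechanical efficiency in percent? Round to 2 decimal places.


eta_mech = (BP / IP) * 100
Ratio = 120 / 242 = 0.4959
eta_mech = 0.4959 * 100 = 49.59%


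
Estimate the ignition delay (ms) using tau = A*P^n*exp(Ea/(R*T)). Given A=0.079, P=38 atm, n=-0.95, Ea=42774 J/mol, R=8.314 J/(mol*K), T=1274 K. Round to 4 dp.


tau = A * P^n * exp(Ea/(R*T))
P^n = 38^(-0.95) = 0.03156498
Ea/(R*T) = 42774/(8.314*1274) = 4.038317
exp(Ea/(R*T)) = 56.730790
tau = 0.079 * 0.03156498 * 56.730790 = 0.1415 ms


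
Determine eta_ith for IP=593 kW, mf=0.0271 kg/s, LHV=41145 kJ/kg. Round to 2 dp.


eta_ith = (IP / (mf * LHV)) * 100
Denominator = 0.0271 * 41145 = 1115.0295 kW
eta_ith = (593 / 1115.0295) * 100 = 53.18%


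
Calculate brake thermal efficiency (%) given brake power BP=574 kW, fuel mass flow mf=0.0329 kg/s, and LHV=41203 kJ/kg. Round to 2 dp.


eta_BTE = (BP / (mf * LHV)) * 100
Denominator = 0.0329 * 41203 = 1355.5787 kW
eta_BTE = (574 / 1355.5787) * 100 = 42.34%


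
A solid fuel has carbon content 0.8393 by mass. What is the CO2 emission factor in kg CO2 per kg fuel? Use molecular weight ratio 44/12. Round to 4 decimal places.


EF = C_frac * (M_CO2 / M_C)
EF = 0.8393 * (44/12)
EF = 0.8393 * 3.666667 = 3.0774 kg_CO2/kg_fuel


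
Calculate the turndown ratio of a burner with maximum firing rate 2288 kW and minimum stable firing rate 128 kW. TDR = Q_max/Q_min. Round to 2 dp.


TDR = Q_max / Q_min
TDR = 2288 / 128 = 17.88


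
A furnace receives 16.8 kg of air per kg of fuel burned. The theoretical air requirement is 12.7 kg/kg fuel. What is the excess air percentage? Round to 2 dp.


Excess air = actual - stoichiometric = 16.8 - 12.7 = 4.10 kg/kg fuel
Excess air % = (excess / stoich) * 100 = (4.10 / 12.7) * 100 = 32.28%


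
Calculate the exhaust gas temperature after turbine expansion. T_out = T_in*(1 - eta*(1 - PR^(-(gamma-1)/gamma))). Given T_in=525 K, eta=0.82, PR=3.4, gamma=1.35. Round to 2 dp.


T_out = T_in * (1 - eta * (1 - PR^(-(gamma-1)/gamma)))
Exponent = -(1.35-1)/1.35 = -0.25925926
PR^exp = 3.4^(-0.25925926) = 0.72813041
Factor = 1 - 0.82*(1 - 0.72813041) = 0.77706694
T_out = 525 * 0.77706694 = 407.96 K


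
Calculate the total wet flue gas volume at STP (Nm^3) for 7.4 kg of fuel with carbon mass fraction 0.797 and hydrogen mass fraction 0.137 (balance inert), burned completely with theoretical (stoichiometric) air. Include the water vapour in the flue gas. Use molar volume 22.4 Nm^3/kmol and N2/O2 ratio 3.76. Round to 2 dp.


Per kg fuel: CO2 = (C/12 kmol)*22.4 = (0.797/12)*22.4 = 1.48773 Nm^3
Per kg fuel: H2O = (H/2 kmol)*22.4 = (0.137/2)*22.4 = 1.53440 Nm^3
O2 needed per kg fuel = C/12 + H/4 = 0.797/12 + 0.137/4 = 0.10066667 kmol
Per kg fuel: N2 = O2*3.76*22.4 = 0.10066667*3.76*22.4 = 8.47855 Nm^3
Total per kg = 1.48773 + 1.53440 + 8.47855 = 11.50068 Nm^3
Total = 11.50068 * 7.4 = 85.11 Nm^3


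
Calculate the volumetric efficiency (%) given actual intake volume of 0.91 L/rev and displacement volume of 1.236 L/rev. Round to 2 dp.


eta_v = (V_actual / V_disp) * 100
Ratio = 0.91 / 1.236 = 0.7362
eta_v = 0.7362 * 100 = 73.62%


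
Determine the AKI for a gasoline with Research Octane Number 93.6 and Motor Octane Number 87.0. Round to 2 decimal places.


AKI = (RON + MON) / 2
AKI = (93.6 + 87.0) / 2
AKI = 180.6 / 2 = 90.30


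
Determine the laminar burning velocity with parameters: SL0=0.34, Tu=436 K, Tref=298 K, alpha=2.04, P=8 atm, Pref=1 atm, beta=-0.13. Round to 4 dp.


SL = SL0 * (Tu/Tref)^alpha * (P/Pref)^beta
T ratio = 436/298 = 1.46308725
(T ratio)^alpha = 1.46308725^2.04 = 2.173458
(P/Pref)^beta = 8^(-0.13) = 0.763130
SL = 0.34 * 2.173458 * 0.763130 = 0.5639 m/s


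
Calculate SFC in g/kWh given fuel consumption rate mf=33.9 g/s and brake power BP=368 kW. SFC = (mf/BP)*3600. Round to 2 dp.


SFC = (mf / BP) * 3600
Rate = 33.9 / 368 = 0.092120 g/(s*kW)
SFC = 0.092120 * 3600 = 331.63 g/kWh


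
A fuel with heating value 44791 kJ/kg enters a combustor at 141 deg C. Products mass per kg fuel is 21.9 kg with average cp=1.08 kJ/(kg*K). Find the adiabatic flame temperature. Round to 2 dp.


T_ad = T_in + Hc / (m_p * cp)
Denominator = 21.9 * 1.08 = 23.6520
Temperature rise = 44791 / 23.6520 = 1893.75 K
T_ad = 141 + 1893.75 = 2034.75 deg C


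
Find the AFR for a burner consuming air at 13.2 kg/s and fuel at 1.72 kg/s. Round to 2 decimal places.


AFR = m_air / m_fuel
AFR = 13.2 / 1.72 = 7.67


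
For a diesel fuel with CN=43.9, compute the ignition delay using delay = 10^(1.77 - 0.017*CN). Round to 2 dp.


delay = 10^(1.77 - 0.017*CN)
Exponent = 1.77 - 0.017*43.9 = 1.0237
delay = 10^1.0237 = 10.56 ms


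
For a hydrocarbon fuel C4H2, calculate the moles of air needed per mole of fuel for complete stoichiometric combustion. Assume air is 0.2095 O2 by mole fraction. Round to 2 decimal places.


Balanced combustion: C4H2 + 4.5 O2 -> 4 CO2 + 1 H2O
O2 needed = C + H/4 = 4 + 2/4 = 4.50 moles
Air moles = O2 / 0.2095 = 4.50 / 0.2095 = 21.48 moles air


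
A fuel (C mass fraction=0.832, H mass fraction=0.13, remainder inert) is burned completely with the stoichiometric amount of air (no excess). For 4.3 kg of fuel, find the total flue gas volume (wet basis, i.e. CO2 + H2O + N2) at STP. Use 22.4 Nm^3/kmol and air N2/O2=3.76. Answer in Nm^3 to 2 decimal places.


Per kg fuel: CO2 = (C/12 kmol)*22.4 = (0.832/12)*22.4 = 1.55307 Nm^3
Per kg fuel: H2O = (H/2 kmol)*22.4 = (0.13/2)*22.4 = 1.45600 Nm^3
O2 needed per kg fuel = C/12 + H/4 = 0.832/12 + 0.13/4 = 0.10183333 kmol
Per kg fuel: N2 = O2*3.76*22.4 = 0.10183333*3.76*22.4 = 8.57681 Nm^3
Total per kg = 1.55307 + 1.45600 + 8.57681 = 11.58588 Nm^3
Total = 11.58588 * 4.3 = 49.82 Nm^3


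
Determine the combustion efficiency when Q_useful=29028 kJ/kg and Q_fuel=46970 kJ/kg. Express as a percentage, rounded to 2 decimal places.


Efficiency = (Q_useful / Q_fuel) * 100
Efficiency = (29028 / 46970) * 100
Efficiency = 0.6180 * 100 = 61.80%


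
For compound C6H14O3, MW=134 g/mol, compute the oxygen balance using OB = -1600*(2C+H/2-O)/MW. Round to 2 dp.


OB = -1600 * (2C + H/2 - O) / MW
Inner = 2*6 + 14/2 - 3 = 16.00
OB = -1600 * 16.00 / 134 = -191.04%


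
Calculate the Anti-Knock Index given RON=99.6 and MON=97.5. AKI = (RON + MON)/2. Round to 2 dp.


AKI = (RON + MON) / 2
AKI = (99.6 + 97.5) / 2
AKI = 197.1 / 2 = 98.55


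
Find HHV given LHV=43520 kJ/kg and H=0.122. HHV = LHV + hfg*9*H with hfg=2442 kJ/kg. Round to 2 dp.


HHV = LHV + hfg * 9 * H
Water addition = 2442 * 9 * 0.122 = 2681.316 kJ/kg
HHV = 43520 + 2681.316 = 46201.32 kJ/kg


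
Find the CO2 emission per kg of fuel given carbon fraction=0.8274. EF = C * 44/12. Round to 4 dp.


EF = C_frac * (M_CO2 / M_C)
EF = 0.8274 * (44/12)
EF = 0.8274 * 3.666667 = 3.0338 kg_CO2/kg_fuel


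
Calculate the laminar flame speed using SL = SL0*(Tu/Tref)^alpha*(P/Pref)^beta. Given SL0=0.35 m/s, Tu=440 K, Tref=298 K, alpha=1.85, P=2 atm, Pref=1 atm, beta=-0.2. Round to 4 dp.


SL = SL0 * (Tu/Tref)^alpha * (P/Pref)^beta
T ratio = 440/298 = 1.47651007
(T ratio)^alpha = 1.47651007^1.85 = 2.056304
(P/Pref)^beta = 2^(-0.2) = 0.870551
SL = 0.35 * 2.056304 * 0.870551 = 0.6265 m/s


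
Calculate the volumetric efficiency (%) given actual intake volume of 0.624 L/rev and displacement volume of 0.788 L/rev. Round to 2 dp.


eta_v = (V_actual / V_disp) * 100
Ratio = 0.624 / 0.788 = 0.7919
eta_v = 0.7919 * 100 = 79.19%


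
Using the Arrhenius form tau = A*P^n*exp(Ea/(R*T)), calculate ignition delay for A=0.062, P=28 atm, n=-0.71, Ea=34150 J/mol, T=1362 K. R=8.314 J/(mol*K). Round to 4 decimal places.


tau = A * P^n * exp(Ea/(R*T))
P^n = 28^(-0.71) = 0.09386805
Ea/(R*T) = 34150/(8.314*1362) = 3.015807
exp(Ea/(R*T)) = 20.405557
tau = 0.062 * 0.09386805 * 20.405557 = 0.1188 ms


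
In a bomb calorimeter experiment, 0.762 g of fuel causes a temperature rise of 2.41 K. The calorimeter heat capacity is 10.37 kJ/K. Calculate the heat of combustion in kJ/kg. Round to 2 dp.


Hc = C_cal * delta_T / m_fuel
Q_released = 10.37 * 2.41 = 24.9917 kJ
m_fuel = 0.762 g = 0.762/1000 kg = 0.000762 kg
Hc = 24.9917 / 0.000762 = 32797.51 kJ/kg


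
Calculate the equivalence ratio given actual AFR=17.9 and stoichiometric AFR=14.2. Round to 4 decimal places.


phi = AFR_stoich / AFR_actual
phi = 14.2 / 17.9 = 0.7933


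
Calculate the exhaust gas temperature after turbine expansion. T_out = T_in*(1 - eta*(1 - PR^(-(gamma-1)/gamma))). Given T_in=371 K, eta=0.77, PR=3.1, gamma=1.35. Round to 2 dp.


T_out = T_in * (1 - eta * (1 - PR^(-(gamma-1)/gamma)))
Exponent = -(1.35-1)/1.35 = -0.25925926
PR^exp = 3.1^(-0.25925926) = 0.74577862
Factor = 1 - 0.77*(1 - 0.74577862) = 0.80424954
T_out = 371 * 0.80424954 = 298.38 K


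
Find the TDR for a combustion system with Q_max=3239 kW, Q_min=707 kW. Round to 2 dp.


TDR = Q_max / Q_min
TDR = 3239 / 707 = 4.58


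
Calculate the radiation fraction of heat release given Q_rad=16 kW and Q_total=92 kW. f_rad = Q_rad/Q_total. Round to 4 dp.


f_rad = Q_rad / Q_total
f_rad = 16 / 92 = 0.1739


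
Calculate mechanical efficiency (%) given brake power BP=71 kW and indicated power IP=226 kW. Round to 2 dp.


eta_mech = (BP / IP) * 100
Ratio = 71 / 226 = 0.3142
eta_mech = 0.3142 * 100 = 31.42%


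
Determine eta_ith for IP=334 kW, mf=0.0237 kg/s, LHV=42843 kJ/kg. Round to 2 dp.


eta_ith = (IP / (mf * LHV)) * 100
Denominator = 0.0237 * 42843 = 1015.3791 kW
eta_ith = (334 / 1015.3791) * 100 = 32.89%


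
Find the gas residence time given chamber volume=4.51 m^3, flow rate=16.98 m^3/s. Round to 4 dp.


tau = V / Q_flow
tau = 4.51 / 16.98 = 0.2656 s


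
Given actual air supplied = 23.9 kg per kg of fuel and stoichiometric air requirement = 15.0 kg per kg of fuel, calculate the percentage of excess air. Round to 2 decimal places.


Excess air = actual - stoichiometric = 23.9 - 15.0 = 8.90 kg/kg fuel
Excess air % = (excess / stoich) * 100 = (8.90 / 15.0) * 100 = 59.33%


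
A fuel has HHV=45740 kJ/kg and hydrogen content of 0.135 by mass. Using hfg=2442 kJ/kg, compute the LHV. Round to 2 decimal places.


LHV = HHV - hfg * 9 * H
Water correction = 2442 * 9 * 0.135 = 2967.030 kJ/kg
LHV = 45740 - 2967.030 = 42772.97 kJ/kg


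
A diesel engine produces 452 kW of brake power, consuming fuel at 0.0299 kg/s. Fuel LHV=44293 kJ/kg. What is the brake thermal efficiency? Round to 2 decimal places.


eta_BTE = (BP / (mf * LHV)) * 100
Denominator = 0.0299 * 44293 = 1324.3607 kW
eta_BTE = (452 / 1324.3607) * 100 = 34.13%


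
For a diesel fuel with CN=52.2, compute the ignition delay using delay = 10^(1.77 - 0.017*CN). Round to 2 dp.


delay = 10^(1.77 - 0.017*CN)
Exponent = 1.77 - 0.017*52.2 = 0.8826
delay = 10^0.8826 = 7.63 ms


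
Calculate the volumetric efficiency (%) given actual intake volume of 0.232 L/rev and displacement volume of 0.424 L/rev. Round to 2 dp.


eta_v = (V_actual / V_disp) * 100
Ratio = 0.232 / 0.424 = 0.5472
eta_v = 0.5472 * 100 = 54.72%


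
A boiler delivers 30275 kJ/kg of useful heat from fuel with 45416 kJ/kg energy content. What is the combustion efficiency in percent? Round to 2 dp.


Efficiency = (Q_useful / Q_fuel) * 100
Efficiency = (30275 / 45416) * 100
Efficiency = 0.6666 * 100 = 66.66%


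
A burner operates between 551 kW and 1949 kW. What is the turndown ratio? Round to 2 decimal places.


TDR = Q_max / Q_min
TDR = 1949 / 551 = 3.54


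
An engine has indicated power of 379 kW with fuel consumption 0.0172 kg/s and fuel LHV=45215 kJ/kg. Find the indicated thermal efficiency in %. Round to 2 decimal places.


eta_ith = (IP / (mf * LHV)) * 100
Denominator = 0.0172 * 45215 = 777.6980 kW
eta_ith = (379 / 777.6980) * 100 = 48.73%


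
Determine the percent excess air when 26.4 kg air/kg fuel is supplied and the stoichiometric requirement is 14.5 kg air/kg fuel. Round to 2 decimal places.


Excess air = actual - stoichiometric = 26.4 - 14.5 = 11.90 kg/kg fuel
Excess air % = (excess / stoich) * 100 = (11.90 / 14.5) * 100 = 82.07%


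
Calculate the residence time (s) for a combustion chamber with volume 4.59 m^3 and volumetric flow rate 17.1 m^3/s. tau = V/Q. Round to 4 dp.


tau = V / Q_flow
tau = 4.59 / 17.1 = 0.2684 s


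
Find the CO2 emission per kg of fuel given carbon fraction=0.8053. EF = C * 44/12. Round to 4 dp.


EF = C_frac * (M_CO2 / M_C)
EF = 0.8053 * (44/12)
EF = 0.8053 * 3.666667 = 2.9528 kg_CO2/kg_fuel


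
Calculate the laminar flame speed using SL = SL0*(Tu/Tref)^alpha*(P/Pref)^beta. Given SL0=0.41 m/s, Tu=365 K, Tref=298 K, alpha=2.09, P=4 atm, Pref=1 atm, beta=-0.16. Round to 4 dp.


SL = SL0 * (Tu/Tref)^alpha * (P/Pref)^beta
T ratio = 365/298 = 1.22483221
(T ratio)^alpha = 1.22483221^2.09 = 1.527848
(P/Pref)^beta = 4^(-0.16) = 0.801070
SL = 0.41 * 1.527848 * 0.801070 = 0.5018 m/s
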